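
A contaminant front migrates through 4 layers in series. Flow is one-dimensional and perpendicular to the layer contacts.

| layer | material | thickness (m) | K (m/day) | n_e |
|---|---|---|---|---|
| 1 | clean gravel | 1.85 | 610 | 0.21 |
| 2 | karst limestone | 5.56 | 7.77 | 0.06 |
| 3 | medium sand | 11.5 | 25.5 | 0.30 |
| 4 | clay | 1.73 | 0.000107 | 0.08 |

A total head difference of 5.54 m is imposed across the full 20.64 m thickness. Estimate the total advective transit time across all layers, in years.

34.4

With flow normal to the layers, continuity requires the same specific discharge q through every layer.
Σ(b_i/K_i) = 1.85/610 + 5.56/7.77 + 11.5/25.5 + 1.73/0.000107 = 16169 d.
q = Δh / Σ(b_i/K_i) = 5.54 / 16169 = 0.0003426 m/day.
In each layer the seepage velocity is v_i = q/n_i, so the layer transit time is t_i = b_i·n_i / q:
  layer 1 (clean gravel): t_1 = 1.85 × 0.21 / 0.0003426 = 1134 d
  layer 2 (karst limestone): t_2 = 5.56 × 0.06 / 0.0003426 = 973.7 d
  layer 3 (medium sand): t_3 = 11.5 × 0.30 / 0.0003426 = 10069 d
  layer 4 (clay): t_4 = 1.73 × 0.08 / 0.0003426 = 403.9 d
Total t = Σ t_i = 12581 days = 34.44 years.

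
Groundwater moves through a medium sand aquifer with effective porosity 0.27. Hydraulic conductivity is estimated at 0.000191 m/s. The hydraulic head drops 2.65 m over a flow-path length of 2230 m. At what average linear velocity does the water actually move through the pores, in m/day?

0.0726

Convert K: 0.000191 m/s × 86400 = 16.50 m/day.
Hydraulic gradient i = Δh / L = 2.65 / 2230 = 0.001188.
Darcy flux q = K · i = 16.50 × 0.001188 = 0.01961 m/day.
Seepage velocity v = q / n_e = 0.01961 / 0.27 = 0.07263 m/day.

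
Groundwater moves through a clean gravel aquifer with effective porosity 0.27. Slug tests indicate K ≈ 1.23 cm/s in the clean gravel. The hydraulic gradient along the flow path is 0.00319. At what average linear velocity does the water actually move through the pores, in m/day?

12.6

Convert K: 1.23 cm/s × 864 = 1063 m/day.
Hydraulic gradient i = 0.00319.
Darcy flux q = K · i = 1063 × 0.003190 = 3.390 m/day.
Seepage velocity v = q / n_e = 3.390 / 0.27 = 12.56 m/day.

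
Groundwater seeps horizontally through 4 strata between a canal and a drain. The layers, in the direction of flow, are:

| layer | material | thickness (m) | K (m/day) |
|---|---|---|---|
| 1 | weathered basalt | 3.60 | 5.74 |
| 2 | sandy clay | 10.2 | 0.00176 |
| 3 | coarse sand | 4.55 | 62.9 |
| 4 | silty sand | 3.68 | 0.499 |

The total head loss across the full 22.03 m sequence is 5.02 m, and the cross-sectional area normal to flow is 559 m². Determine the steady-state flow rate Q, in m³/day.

Flow is perpendicular to layering, so the layers act in series and the equivalent K is the thickness-weighted harmonic mean.
Total thickness L = 3.60 + 10.2 + 4.55 + 3.68 = 22.03 m.
Σ(b_i/K_i) = 3.60/5.74 + 10.2/0.00176 + 4.55/62.9 + 3.68/0.499 = 5804 d.
K_eq = L / Σ(b_i/K_i) = 22.03 / 5804 = 0.003796 m/day.
Q = K_eq · A · (Δh/L) = 0.003796 × 559 × (5.02/22.03) = 0.4835 m³/day.

0.484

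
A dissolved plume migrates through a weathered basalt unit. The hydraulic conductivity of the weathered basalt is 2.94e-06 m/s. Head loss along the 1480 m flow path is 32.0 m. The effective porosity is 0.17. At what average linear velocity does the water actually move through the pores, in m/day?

0.0323

Convert K: 2.94e-06 m/s × 86400 = 0.2540 m/day.
Hydraulic gradient i = Δh / L = 32.0 / 1480 = 0.02162.
Darcy flux q = K · i = 0.2540 × 0.02162 = 0.005492 m/day.
Seepage velocity v = q / n_e = 0.005492 / 0.17 = 0.03231 m/day.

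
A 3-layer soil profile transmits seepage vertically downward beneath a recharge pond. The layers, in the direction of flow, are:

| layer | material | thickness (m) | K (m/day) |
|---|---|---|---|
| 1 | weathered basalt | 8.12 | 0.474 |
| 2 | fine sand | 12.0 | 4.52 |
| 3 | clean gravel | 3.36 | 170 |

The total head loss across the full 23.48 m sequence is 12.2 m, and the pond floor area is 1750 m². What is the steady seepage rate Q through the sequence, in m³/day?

1080

Flow is perpendicular to layering, so the layers act in series and the equivalent K is the thickness-weighted harmonic mean.
Total thickness L = 8.12 + 12.0 + 3.36 = 23.48 m.
Σ(b_i/K_i) = 8.12/0.474 + 12.0/4.52 + 3.36/170 = 19.81 d.
K_eq = L / Σ(b_i/K_i) = 23.48 / 19.81 = 1.186 m/day.
Q = K_eq · A · (Δh/L) = 1.186 × 1750 × (12.2/23.48) = 1078 m³/day.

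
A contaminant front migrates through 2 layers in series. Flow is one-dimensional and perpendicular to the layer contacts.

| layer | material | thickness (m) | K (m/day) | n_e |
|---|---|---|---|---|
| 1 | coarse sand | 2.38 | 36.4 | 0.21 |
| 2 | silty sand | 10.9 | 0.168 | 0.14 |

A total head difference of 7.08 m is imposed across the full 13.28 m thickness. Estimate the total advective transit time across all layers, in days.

With flow normal to the layers, continuity requires the same specific discharge q through every layer.
Σ(b_i/K_i) = 2.38/36.4 + 10.9/0.168 = 64.95 d.
q = Δh / Σ(b_i/K_i) = 7.08 / 64.95 = 0.1090 m/day.
In each layer the seepage velocity is v_i = q/n_i, so the layer transit time is t_i = b_i·n_i / q:
  layer 1 (coarse sand): t_1 = 2.38 × 0.21 / 0.1090 = 4.585 d
  layer 2 (silty sand): t_2 = 10.9 × 0.14 / 0.1090 = 14.00 d
Total t = Σ t_i = 18.58 days.

18.6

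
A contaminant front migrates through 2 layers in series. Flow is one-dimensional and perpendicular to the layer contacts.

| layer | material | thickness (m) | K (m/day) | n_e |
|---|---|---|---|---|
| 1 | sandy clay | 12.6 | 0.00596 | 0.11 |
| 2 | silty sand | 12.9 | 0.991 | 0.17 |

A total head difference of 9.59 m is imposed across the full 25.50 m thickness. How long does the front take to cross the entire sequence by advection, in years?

With flow normal to the layers, continuity requires the same specific discharge q through every layer.
Σ(b_i/K_i) = 12.6/0.00596 + 12.9/0.991 = 2127 d.
q = Δh / Σ(b_i/K_i) = 9.59 / 2127 = 0.004508 m/day.
In each layer the seepage velocity is v_i = q/n_i, so the layer transit time is t_i = b_i·n_i / q:
  layer 1 (sandy clay): t_1 = 12.6 × 0.11 / 0.004508 = 307.4 d
  layer 2 (silty sand): t_2 = 12.9 × 0.17 / 0.004508 = 486.4 d
Total t = Σ t_i = 793.8 days = 2.173 years.

2.17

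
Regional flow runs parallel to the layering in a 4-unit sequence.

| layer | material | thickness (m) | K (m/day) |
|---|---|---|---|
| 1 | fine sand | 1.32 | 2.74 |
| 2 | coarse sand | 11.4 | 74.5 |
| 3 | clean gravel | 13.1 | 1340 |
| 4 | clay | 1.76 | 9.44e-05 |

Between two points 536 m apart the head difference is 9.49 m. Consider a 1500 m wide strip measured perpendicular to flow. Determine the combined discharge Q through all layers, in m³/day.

489000

Flow is parallel to layering, so each bed carries its own Darcy discharge and the transmissivities add.
Σ(K_i·b_i) = 2.74×1.32 + 74.5×11.4 + 1340×13.1 + 9.44e-05×1.76 = 18407 m²/day.
Hydraulic gradient i = Δh / L = 9.49 / 536 = 0.01771.
Q = Σ(K_i·b_i) · W · i = 18407 × 1500 × 0.01771 = 4.888e+05 m³/day.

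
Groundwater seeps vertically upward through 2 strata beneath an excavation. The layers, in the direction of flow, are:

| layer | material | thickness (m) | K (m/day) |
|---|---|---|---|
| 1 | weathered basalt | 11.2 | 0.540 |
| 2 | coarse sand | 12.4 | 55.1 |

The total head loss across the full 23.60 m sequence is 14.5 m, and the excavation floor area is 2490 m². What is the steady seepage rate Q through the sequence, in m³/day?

Flow is perpendicular to layering, so the layers act in series and the equivalent K is the thickness-weighted harmonic mean.
Total thickness L = 11.2 + 12.4 = 23.60 m.
Σ(b_i/K_i) = 11.2/0.540 + 12.4/55.1 = 20.97 d.
K_eq = L / Σ(b_i/K_i) = 23.60 / 20.97 = 1.126 m/day.
Q = K_eq · A · (Δh/L) = 1.126 × 2490 × (14.5/23.60) = 1722 m³/day.

1720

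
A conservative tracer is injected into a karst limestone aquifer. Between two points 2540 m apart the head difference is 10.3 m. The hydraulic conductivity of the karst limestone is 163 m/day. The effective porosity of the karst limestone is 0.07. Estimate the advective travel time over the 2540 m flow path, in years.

0.736

Hydraulic gradient i = Δh / L = 10.3 / 2540 = 0.004055.
Darcy flux q = K · i = 163.0 × 0.004055 = 0.6610 m/day.
Seepage velocity v = q / n_e = 0.6610 / 0.07 = 9.443 m/day.
Travel time t = L / v = 2540 / 9.443 = 269.0 days = 0.7365 years.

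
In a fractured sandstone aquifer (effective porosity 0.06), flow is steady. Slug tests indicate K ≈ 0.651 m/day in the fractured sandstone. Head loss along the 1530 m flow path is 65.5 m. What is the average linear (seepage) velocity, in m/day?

0.464

Hydraulic gradient i = Δh / L = 65.5 / 1530 = 0.04281.
Darcy flux q = K · i = 0.6510 × 0.04281 = 0.02787 m/day.
Seepage velocity v = q / n_e = 0.02787 / 0.06 = 0.4645 m/day.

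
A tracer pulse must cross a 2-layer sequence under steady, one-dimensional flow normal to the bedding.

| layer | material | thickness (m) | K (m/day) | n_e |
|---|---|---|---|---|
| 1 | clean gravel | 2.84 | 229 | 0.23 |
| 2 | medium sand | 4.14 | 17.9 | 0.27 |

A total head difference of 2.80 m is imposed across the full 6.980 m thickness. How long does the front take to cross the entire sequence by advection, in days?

0.154

With flow normal to the layers, continuity requires the same specific discharge q through every layer.
Σ(b_i/K_i) = 2.84/229 + 4.14/17.9 = 0.2437 d.
q = Δh / Σ(b_i/K_i) = 2.80 / 0.2437 = 11.49 m/day.
In each layer the seepage velocity is v_i = q/n_i, so the layer transit time is t_i = b_i·n_i / q:
  layer 1 (clean gravel): t_1 = 2.84 × 0.23 / 11.49 = 0.05685 d
  layer 2 (medium sand): t_2 = 4.14 × 0.27 / 11.49 = 0.09728 d
Total t = Σ t_i = 0.1541 days.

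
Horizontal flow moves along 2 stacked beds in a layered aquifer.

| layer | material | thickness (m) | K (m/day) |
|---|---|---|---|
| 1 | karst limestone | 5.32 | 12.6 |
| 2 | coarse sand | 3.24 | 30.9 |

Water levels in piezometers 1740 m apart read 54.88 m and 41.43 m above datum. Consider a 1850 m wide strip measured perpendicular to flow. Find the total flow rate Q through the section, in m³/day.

Flow is parallel to layering, so each bed carries its own Darcy discharge and the transmissivities add.
Σ(K_i·b_i) = 12.6×5.32 + 30.9×3.24 = 167.1 m²/day.
Hydraulic gradient i = (54.88 − 41.43) / 1740 = 13.45 / 1740 = 0.007730.
Q = Σ(K_i·b_i) · W · i = 167.1 × 1850 × 0.007730 = 2390 m³/day.

2390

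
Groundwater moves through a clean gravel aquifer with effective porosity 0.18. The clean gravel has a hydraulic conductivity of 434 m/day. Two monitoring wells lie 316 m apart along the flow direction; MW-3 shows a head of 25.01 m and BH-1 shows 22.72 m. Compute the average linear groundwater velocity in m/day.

17.5

Hydraulic gradient i = (25.01 − 22.72) / 316 = 2.29 / 316 = 0.007247.
Darcy flux q = K · i = 434.0 × 0.007247 = 3.145 m/day.
Seepage velocity v = q / n_e = 3.145 / 0.18 = 17.47 m/day.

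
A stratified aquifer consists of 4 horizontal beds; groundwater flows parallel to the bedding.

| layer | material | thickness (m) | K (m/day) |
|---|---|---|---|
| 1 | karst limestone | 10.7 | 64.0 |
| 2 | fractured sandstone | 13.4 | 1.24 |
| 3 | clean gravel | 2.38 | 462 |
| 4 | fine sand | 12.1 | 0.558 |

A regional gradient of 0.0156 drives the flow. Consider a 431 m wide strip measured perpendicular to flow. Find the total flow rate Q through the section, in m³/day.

Flow is parallel to layering, so each bed carries its own Darcy discharge and the transmissivities add.
Σ(K_i·b_i) = 64.0×10.7 + 1.24×13.4 + 462×2.38 + 0.558×12.1 = 1808 m²/day.
Hydraulic gradient i = 0.0156.
Q = Σ(K_i·b_i) · W · i = 1808 × 431 × 0.01560 = 12154 m³/day.

12200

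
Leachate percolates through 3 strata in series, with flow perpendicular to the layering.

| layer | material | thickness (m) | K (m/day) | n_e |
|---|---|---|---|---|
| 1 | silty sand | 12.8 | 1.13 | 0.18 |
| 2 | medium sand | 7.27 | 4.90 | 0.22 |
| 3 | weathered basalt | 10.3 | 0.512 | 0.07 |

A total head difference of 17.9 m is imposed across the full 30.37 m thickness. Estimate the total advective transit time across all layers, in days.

With flow normal to the layers, continuity requires the same specific discharge q through every layer.
Σ(b_i/K_i) = 12.8/1.13 + 7.27/4.90 + 10.3/0.512 = 32.93 d.
q = Δh / Σ(b_i/K_i) = 17.9 / 32.93 = 0.5436 m/day.
In each layer the seepage velocity is v_i = q/n_i, so the layer transit time is t_i = b_i·n_i / q:
  layer 1 (silty sand): t_1 = 12.8 × 0.18 / 0.5436 = 4.238 d
  layer 2 (medium sand): t_2 = 7.27 × 0.22 / 0.5436 = 2.942 d
  layer 3 (weathered basalt): t_3 = 10.3 × 0.07 / 0.5436 = 1.326 d
Total t = Σ t_i = 8.507 days.

8.51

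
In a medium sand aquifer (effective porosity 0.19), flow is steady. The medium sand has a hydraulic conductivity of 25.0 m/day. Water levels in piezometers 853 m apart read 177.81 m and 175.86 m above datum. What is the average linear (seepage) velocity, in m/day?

0.301

Hydraulic gradient i = (177.81 − 175.86) / 853 = 1.95 / 853 = 0.002286.
Darcy flux q = K · i = 25.00 × 0.002286 = 0.05715 m/day.
Seepage velocity v = q / n_e = 0.05715 / 0.19 = 0.3008 m/day.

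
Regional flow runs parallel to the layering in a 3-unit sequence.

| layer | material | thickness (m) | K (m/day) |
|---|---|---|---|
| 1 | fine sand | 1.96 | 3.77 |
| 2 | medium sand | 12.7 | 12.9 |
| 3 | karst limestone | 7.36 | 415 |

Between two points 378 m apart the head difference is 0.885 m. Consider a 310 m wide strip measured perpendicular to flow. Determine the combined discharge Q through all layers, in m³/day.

Flow is parallel to layering, so each bed carries its own Darcy discharge and the transmissivities add.
Σ(K_i·b_i) = 3.77×1.96 + 12.9×12.7 + 415×7.36 = 3226 m²/day.
Hydraulic gradient i = Δh / L = 0.885 / 378 = 0.002341.
Q = Σ(K_i·b_i) · W · i = 3226 × 310 × 0.002341 = 2341 m³/day.

2340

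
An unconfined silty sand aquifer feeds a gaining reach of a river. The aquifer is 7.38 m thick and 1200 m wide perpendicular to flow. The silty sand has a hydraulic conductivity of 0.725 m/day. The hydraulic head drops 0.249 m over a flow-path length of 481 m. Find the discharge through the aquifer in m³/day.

3.32

Cross-sectional area A = 1200 × 7.38 = 8856 m².
Hydraulic gradient i = Δh / L = 0.249 / 481 = 0.0005177.
Darcy's law: Q = K · A · i = 0.7250 × 8856 × 0.0005177 = 3.324 m³/day.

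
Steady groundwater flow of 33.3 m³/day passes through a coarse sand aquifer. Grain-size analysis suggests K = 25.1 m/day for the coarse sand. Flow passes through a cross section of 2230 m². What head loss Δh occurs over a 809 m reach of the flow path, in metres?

From Q = K·A·i, i = Q / (K·A) = 33.3 / (25.10 × 2230) = 0.0005949.
Head loss Δh = i · L = 0.0005949 × 809 = 0.4813 m.

0.481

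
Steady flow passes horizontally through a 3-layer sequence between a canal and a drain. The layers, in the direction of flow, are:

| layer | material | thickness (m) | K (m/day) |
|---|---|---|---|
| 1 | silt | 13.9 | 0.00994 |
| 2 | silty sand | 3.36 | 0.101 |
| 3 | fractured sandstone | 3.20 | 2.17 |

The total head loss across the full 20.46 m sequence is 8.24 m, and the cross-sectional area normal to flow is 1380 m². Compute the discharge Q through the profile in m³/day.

7.93

Flow is perpendicular to layering, so the layers act in series and the equivalent K is the thickness-weighted harmonic mean.
Total thickness L = 13.9 + 3.36 + 3.20 = 20.46 m.
Σ(b_i/K_i) = 13.9/0.00994 + 3.36/0.101 + 3.20/2.17 = 1433 d.
K_eq = L / Σ(b_i/K_i) = 20.46 / 1433 = 0.01428 m/day.
Q = K_eq · A · (Δh/L) = 0.01428 × 1380 × (8.24/20.46) = 7.935 m³/day.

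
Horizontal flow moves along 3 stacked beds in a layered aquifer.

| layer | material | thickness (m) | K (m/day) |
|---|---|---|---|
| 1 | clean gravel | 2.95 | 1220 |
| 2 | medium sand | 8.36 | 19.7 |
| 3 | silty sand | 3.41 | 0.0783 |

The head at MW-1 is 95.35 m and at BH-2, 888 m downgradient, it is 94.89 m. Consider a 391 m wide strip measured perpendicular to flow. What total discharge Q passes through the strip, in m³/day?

762

Flow is parallel to layering, so each bed carries its own Darcy discharge and the transmissivities add.
Σ(K_i·b_i) = 1220×2.95 + 19.7×8.36 + 0.0783×3.41 = 3764 m²/day.
Hydraulic gradient i = (95.35 − 94.89) / 888 = 0.46 / 888 = 0.0005180.
Q = Σ(K_i·b_i) · W · i = 3764 × 391 × 0.0005180 = 762.4 m³/day.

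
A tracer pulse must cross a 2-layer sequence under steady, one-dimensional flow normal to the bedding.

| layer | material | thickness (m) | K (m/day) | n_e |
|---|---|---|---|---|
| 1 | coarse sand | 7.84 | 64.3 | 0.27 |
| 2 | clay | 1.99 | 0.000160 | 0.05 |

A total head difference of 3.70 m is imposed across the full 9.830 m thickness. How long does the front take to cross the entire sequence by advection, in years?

With flow normal to the layers, continuity requires the same specific discharge q through every layer.
Σ(b_i/K_i) = 7.84/64.3 + 1.99/0.000160 = 12438 d.
q = Δh / Σ(b_i/K_i) = 3.70 / 12438 = 0.0002975 m/day.
In each layer the seepage velocity is v_i = q/n_i, so the layer transit time is t_i = b_i·n_i / q:
  layer 1 (coarse sand): t_1 = 7.84 × 0.27 / 0.0002975 = 7116 d
  layer 2 (clay): t_2 = 1.99 × 0.05 / 0.0002975 = 334.5 d
Total t = Σ t_i = 7450 days = 20.40 years.

20.4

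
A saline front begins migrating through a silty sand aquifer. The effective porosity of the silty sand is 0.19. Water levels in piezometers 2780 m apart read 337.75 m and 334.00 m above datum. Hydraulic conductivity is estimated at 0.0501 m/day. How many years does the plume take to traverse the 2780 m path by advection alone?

Hydraulic gradient i = (337.75 − 334.00) / 2780 = 3.75 / 2780 = 0.001349.
Darcy flux q = K · i = 0.05010 × 0.001349 = 6.758e-05 m/day.
Seepage velocity v = q / n_e = 6.758e-05 / 0.19 = 0.0003557 m/day.
Travel time t = L / v = 2780 / 0.0003557 = 7.816e+06 days = 21399 years.

21400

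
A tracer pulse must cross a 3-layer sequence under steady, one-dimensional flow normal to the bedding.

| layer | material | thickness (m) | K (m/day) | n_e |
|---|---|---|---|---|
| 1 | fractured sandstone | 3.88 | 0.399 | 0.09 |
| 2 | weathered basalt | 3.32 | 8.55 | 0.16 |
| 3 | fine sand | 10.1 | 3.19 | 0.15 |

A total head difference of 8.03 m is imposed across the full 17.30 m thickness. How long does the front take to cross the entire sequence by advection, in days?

3.96

With flow normal to the layers, continuity requires the same specific discharge q through every layer.
Σ(b_i/K_i) = 3.88/0.399 + 3.32/8.55 + 10.1/3.19 = 13.28 d.
q = Δh / Σ(b_i/K_i) = 8.03 / 13.28 = 0.6047 m/day.
In each layer the seepage velocity is v_i = q/n_i, so the layer transit time is t_i = b_i·n_i / q:
  layer 1 (fractured sandstone): t_1 = 3.88 × 0.09 / 0.6047 = 0.5775 d
  layer 2 (weathered basalt): t_2 = 3.32 × 0.16 / 0.6047 = 0.8784 d
  layer 3 (fine sand): t_3 = 10.1 × 0.15 / 0.6047 = 2.505 d
Total t = Σ t_i = 3.961 days.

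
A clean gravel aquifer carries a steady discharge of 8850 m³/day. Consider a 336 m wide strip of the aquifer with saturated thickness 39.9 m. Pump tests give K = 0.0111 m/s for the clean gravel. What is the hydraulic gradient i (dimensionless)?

0.000688

Convert K: 0.0111 m/s × 86400 = 959.0 m/day.
Cross-sectional area A = 336 × 39.9 = 13406 m².
From Q = K·A·i, i = Q / (K·A) = 8850 / (959.0 × 13406) = 0.0006883.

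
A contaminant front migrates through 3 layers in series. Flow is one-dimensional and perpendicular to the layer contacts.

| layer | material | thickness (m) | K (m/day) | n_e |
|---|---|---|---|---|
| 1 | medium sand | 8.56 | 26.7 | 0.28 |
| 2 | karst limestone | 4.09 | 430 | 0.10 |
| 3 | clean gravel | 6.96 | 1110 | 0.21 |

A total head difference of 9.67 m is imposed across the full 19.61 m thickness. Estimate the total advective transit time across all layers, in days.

0.148

With flow normal to the layers, continuity requires the same specific discharge q through every layer.
Σ(b_i/K_i) = 8.56/26.7 + 4.09/430 + 6.96/1110 = 0.3364 d.
q = Δh / Σ(b_i/K_i) = 9.67 / 0.3364 = 28.75 m/day.
In each layer the seepage velocity is v_i = q/n_i, so the layer transit time is t_i = b_i·n_i / q:
  layer 1 (medium sand): t_1 = 8.56 × 0.28 / 28.75 = 0.08338 d
  layer 2 (karst limestone): t_2 = 4.09 × 0.10 / 28.75 = 0.01423 d
  layer 3 (clean gravel): t_3 = 6.96 × 0.21 / 28.75 = 0.05084 d
Total t = Σ t_i = 0.1484 days.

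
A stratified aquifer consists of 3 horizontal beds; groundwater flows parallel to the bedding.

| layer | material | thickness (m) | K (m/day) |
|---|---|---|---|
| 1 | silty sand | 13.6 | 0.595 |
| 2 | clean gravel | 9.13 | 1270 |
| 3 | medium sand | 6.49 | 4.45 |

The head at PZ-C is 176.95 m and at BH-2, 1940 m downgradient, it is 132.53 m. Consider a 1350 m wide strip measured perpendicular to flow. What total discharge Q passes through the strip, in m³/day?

360000

Flow is parallel to layering, so each bed carries its own Darcy discharge and the transmissivities add.
Σ(K_i·b_i) = 0.595×13.6 + 1270×9.13 + 4.45×6.49 = 11632 m²/day.
Hydraulic gradient i = (176.95 − 132.53) / 1940 = 44.42 / 1940 = 0.02290.
Q = Σ(K_i·b_i) · W · i = 11632 × 1350 × 0.02290 = 3.596e+05 m³/day.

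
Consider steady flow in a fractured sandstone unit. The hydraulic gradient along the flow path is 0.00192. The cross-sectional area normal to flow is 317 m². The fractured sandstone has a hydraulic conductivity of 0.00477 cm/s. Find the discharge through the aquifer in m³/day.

Convert K: 0.00477 cm/s × 864 = 4.121 m/day.
Hydraulic gradient i = 0.00192.
Darcy's law: Q = K · A · i = 4.121 × 317.0 × 0.001920 = 2.508 m³/day.

2.51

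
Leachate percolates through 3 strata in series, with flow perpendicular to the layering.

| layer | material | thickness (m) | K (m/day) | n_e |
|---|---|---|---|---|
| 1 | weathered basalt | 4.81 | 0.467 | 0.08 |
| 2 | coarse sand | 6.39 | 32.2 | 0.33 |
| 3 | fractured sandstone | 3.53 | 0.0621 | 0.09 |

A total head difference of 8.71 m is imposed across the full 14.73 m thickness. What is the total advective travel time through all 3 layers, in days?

21.7

With flow normal to the layers, continuity requires the same specific discharge q through every layer.
Σ(b_i/K_i) = 4.81/0.467 + 6.39/32.2 + 3.53/0.0621 = 67.34 d.
q = Δh / Σ(b_i/K_i) = 8.71 / 67.34 = 0.1293 m/day.
In each layer the seepage velocity is v_i = q/n_i, so the layer transit time is t_i = b_i·n_i / q:
  layer 1 (weathered basalt): t_1 = 4.81 × 0.08 / 0.1293 = 2.975 d
  layer 2 (coarse sand): t_2 = 6.39 × 0.33 / 0.1293 = 16.30 d
  layer 3 (fractured sandstone): t_3 = 3.53 × 0.09 / 0.1293 = 2.456 d
Total t = Σ t_i = 21.74 days.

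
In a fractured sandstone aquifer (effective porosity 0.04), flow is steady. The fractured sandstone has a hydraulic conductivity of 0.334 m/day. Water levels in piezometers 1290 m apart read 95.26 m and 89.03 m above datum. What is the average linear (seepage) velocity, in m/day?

Hydraulic gradient i = (95.26 − 89.03) / 1290 = 6.23 / 1290 = 0.004829.
Darcy flux q = K · i = 0.3340 × 0.004829 = 0.001613 m/day.
Seepage velocity v = q / n_e = 0.001613 / 0.04 = 0.04033 m/day.

0.0403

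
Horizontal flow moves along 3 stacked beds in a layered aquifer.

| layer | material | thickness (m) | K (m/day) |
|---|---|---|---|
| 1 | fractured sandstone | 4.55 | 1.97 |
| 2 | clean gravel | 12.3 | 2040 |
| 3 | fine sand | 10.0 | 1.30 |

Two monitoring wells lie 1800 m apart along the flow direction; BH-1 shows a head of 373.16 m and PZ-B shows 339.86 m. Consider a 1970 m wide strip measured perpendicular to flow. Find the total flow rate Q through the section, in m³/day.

Flow is parallel to layering, so each bed carries its own Darcy discharge and the transmissivities add.
Σ(K_i·b_i) = 1.97×4.55 + 2040×12.3 + 1.30×10.0 = 25114 m²/day.
Hydraulic gradient i = (373.16 − 339.86) / 1800 = 33.3 / 1800 = 0.01850.
Q = Σ(K_i·b_i) · W · i = 25114 × 1970 × 0.01850 = 9.153e+05 m³/day.

915000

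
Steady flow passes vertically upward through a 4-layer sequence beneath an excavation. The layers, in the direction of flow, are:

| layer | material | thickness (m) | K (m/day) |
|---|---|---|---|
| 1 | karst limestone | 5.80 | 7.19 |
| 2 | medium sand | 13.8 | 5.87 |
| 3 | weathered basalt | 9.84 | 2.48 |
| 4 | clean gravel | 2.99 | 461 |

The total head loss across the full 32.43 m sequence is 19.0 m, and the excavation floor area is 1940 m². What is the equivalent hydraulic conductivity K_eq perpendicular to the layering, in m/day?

Flow is perpendicular to layering, so the layers act in series and the equivalent K is the thickness-weighted harmonic mean.
Total thickness L = 5.80 + 13.8 + 9.84 + 2.99 = 32.43 m.
Σ(b_i/K_i) = 5.80/7.19 + 13.8/5.87 + 9.84/2.48 + 2.99/461 = 7.132 d.
K_eq = L / Σ(b_i/K_i) = 32.43 / 7.132 = 4.547 m/day.

4.55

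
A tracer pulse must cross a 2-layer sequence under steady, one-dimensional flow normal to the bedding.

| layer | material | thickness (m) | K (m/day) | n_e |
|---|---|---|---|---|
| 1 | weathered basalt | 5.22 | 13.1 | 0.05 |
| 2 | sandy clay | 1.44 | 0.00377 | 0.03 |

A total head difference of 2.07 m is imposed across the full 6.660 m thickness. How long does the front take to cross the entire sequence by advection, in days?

With flow normal to the layers, continuity requires the same specific discharge q through every layer.
Σ(b_i/K_i) = 5.22/13.1 + 1.44/0.00377 = 382.4 d.
q = Δh / Σ(b_i/K_i) = 2.07 / 382.4 = 0.005414 m/day.
In each layer the seepage velocity is v_i = q/n_i, so the layer transit time is t_i = b_i·n_i / q:
  layer 1 (weathered basalt): t_1 = 5.22 × 0.05 / 0.005414 = 48.21 d
  layer 2 (sandy clay): t_2 = 1.44 × 0.03 / 0.005414 = 7.980 d
Total t = Σ t_i = 56.19 days.

56.2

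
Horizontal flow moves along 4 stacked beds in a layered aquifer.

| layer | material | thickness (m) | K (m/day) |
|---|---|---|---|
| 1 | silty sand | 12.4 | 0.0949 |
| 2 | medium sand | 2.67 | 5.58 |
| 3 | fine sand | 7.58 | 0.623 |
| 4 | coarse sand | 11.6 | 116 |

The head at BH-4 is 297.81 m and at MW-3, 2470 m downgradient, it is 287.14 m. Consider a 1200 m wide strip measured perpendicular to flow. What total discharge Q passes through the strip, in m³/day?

7080

Flow is parallel to layering, so each bed carries its own Darcy discharge and the transmissivities add.
Σ(K_i·b_i) = 0.0949×12.4 + 5.58×2.67 + 0.623×7.58 + 116×11.6 = 1366 m²/day.
Hydraulic gradient i = (297.81 − 287.14) / 2470 = 10.67 / 2470 = 0.004320.
Q = Σ(K_i·b_i) · W · i = 1366 × 1200 × 0.004320 = 7083 m³/day.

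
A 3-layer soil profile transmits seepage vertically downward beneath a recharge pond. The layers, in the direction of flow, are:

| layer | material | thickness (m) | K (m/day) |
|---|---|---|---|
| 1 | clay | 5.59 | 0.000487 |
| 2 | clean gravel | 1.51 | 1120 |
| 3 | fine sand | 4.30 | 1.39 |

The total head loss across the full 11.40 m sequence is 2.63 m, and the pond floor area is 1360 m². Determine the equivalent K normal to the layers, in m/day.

Flow is perpendicular to layering, so the layers act in series and the equivalent K is the thickness-weighted harmonic mean.
Total thickness L = 5.59 + 1.51 + 4.30 = 11.40 m.
Σ(b_i/K_i) = 5.59/0.000487 + 1.51/1120 + 4.30/1.39 = 11482 d.
K_eq = L / Σ(b_i/K_i) = 11.40 / 11482 = 0.0009929 m/day.

0.000993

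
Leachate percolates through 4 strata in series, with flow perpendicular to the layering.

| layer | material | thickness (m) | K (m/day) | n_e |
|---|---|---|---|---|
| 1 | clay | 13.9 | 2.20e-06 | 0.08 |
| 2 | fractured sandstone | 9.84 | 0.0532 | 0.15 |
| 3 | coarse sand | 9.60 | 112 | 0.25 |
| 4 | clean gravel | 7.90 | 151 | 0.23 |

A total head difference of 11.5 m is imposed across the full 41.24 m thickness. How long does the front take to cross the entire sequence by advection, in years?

10200

With flow normal to the layers, continuity requires the same specific discharge q through every layer.
Σ(b_i/K_i) = 13.9/2.20e-06 + 9.84/0.0532 + 9.60/112 + 7.90/151 = 6.318e+06 d.
q = Δh / Σ(b_i/K_i) = 11.5 / 6.318e+06 = 1.820e-06 m/day.
In each layer the seepage velocity is v_i = q/n_i, so the layer transit time is t_i = b_i·n_i / q:
  layer 1 (clay): t_1 = 13.9 × 0.08 / 1.820e-06 = 6.110e+05 d
  layer 2 (fractured sandstone): t_2 = 9.84 × 0.15 / 1.820e-06 = 8.109e+05 d
  layer 3 (coarse sand): t_3 = 9.60 × 0.25 / 1.820e-06 = 1.319e+06 d
  layer 4 (clean gravel): t_4 = 7.90 × 0.23 / 1.820e-06 = 9.983e+05 d
Total t = Σ t_i = 3.739e+06 days = 10236 years.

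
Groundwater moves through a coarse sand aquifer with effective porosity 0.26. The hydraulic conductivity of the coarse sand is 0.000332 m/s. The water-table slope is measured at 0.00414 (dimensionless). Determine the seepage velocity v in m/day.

Convert K: 0.000332 m/s × 86400 = 28.68 m/day.
Hydraulic gradient i = 0.00414.
Darcy flux q = K · i = 28.68 × 0.004140 = 0.1188 m/day.
Seepage velocity v = q / n_e = 0.1188 / 0.26 = 0.4568 m/day.

0.457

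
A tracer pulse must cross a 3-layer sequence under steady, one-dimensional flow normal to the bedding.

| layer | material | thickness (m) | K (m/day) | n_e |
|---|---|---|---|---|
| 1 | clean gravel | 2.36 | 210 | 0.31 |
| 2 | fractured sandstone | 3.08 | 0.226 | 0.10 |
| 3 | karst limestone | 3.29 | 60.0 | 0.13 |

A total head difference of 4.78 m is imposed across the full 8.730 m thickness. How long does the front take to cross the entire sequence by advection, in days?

With flow normal to the layers, continuity requires the same specific discharge q through every layer.
Σ(b_i/K_i) = 2.36/210 + 3.08/0.226 + 3.29/60.0 = 13.69 d.
q = Δh / Σ(b_i/K_i) = 4.78 / 13.69 = 0.3490 m/day.
In each layer the seepage velocity is v_i = q/n_i, so the layer transit time is t_i = b_i·n_i / q:
  layer 1 (clean gravel): t_1 = 2.36 × 0.31 / 0.3490 = 2.096 d
  layer 2 (fractured sandstone): t_2 = 3.08 × 0.10 / 0.3490 = 0.8824 d
  layer 3 (karst limestone): t_3 = 3.29 × 0.13 / 0.3490 = 1.225 d
Total t = Σ t_i = 4.204 days.

4.20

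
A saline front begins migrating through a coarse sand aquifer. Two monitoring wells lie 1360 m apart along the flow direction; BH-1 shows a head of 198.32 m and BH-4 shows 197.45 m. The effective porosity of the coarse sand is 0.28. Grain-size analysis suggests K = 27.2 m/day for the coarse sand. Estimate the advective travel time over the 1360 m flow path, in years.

Hydraulic gradient i = (198.32 − 197.45) / 1360 = 0.87 / 1360 = 0.0006397.
Darcy flux q = K · i = 27.20 × 0.0006397 = 0.01740 m/day.
Seepage velocity v = q / n_e = 0.01740 / 0.28 = 0.06214 m/day.
Travel time t = L / v = 1360 / 0.06214 = 21885 days = 59.92 years.

59.9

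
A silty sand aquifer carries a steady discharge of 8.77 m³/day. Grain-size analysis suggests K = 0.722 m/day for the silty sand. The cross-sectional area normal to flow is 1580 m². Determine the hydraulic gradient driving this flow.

From Q = K·A·i, i = Q / (K·A) = 8.77 / (0.7220 × 1580) = 0.007688.

0.00769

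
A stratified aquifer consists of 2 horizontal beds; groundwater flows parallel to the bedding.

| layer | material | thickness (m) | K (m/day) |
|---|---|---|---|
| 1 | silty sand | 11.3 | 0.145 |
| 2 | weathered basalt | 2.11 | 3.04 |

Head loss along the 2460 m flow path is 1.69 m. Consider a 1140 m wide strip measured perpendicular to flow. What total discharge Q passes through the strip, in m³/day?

6.31

Flow is parallel to layering, so each bed carries its own Darcy discharge and the transmissivities add.
Σ(K_i·b_i) = 0.145×11.3 + 3.04×2.11 = 8.053 m²/day.
Hydraulic gradient i = Δh / L = 1.69 / 2460 = 0.0006870.
Q = Σ(K_i·b_i) · W · i = 8.053 × 1140 × 0.0006870 = 6.307 m³/day.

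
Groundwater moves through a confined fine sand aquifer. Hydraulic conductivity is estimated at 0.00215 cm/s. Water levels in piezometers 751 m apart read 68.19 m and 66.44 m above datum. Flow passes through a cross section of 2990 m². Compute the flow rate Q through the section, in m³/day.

12.9

Convert K: 0.00215 cm/s × 864 = 1.858 m/day.
Hydraulic gradient i = (68.19 − 66.44) / 751 = 1.75 / 751 = 0.002330.
Darcy's law: Q = K · A · i = 1.858 × 2990 × 0.002330 = 12.94 m³/day.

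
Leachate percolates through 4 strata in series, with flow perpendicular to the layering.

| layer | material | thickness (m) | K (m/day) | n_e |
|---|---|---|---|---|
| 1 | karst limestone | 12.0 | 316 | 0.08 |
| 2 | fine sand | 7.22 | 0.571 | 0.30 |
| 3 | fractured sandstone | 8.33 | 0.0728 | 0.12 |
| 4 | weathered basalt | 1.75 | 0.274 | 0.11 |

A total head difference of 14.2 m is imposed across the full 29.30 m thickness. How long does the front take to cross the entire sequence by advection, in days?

With flow normal to the layers, continuity requires the same specific discharge q through every layer.
Σ(b_i/K_i) = 12.0/316 + 7.22/0.571 + 8.33/0.0728 + 1.75/0.274 = 133.5 d.
q = Δh / Σ(b_i/K_i) = 14.2 / 133.5 = 0.1064 m/day.
In each layer the seepage velocity is v_i = q/n_i, so the layer transit time is t_i = b_i·n_i / q:
  layer 1 (karst limestone): t_1 = 12.0 × 0.08 / 0.1064 = 9.025 d
  layer 2 (fine sand): t_2 = 7.22 × 0.30 / 0.1064 = 20.36 d
  layer 3 (fractured sandstone): t_3 = 8.33 × 0.12 / 0.1064 = 9.397 d
  layer 4 (weathered basalt): t_4 = 1.75 × 0.11 / 0.1064 = 1.810 d
Total t = Σ t_i = 40.59 days.

40.6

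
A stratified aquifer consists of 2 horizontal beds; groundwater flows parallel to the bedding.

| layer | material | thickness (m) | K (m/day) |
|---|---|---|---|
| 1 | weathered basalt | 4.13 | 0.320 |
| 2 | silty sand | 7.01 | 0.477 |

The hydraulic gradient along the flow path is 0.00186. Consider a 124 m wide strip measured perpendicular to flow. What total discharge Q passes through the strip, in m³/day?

Flow is parallel to layering, so each bed carries its own Darcy discharge and the transmissivities add.
Σ(K_i·b_i) = 0.320×4.13 + 0.477×7.01 = 4.665 m²/day.
Hydraulic gradient i = 0.00186.
Q = Σ(K_i·b_i) · W · i = 4.665 × 124 × 0.001860 = 1.076 m³/day.

1.08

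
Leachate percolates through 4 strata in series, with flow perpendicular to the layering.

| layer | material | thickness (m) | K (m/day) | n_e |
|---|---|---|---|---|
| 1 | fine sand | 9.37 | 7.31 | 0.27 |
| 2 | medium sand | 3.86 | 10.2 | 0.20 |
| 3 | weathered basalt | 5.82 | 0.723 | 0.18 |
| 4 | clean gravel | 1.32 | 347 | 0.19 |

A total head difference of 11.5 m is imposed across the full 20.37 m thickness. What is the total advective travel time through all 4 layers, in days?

With flow normal to the layers, continuity requires the same specific discharge q through every layer.
Σ(b_i/K_i) = 9.37/7.31 + 3.86/10.2 + 5.82/0.723 + 1.32/347 = 9.714 d.
q = Δh / Σ(b_i/K_i) = 11.5 / 9.714 = 1.184 m/day.
In each layer the seepage velocity is v_i = q/n_i, so the layer transit time is t_i = b_i·n_i / q:
  layer 1 (fine sand): t_1 = 9.37 × 0.27 / 1.184 = 2.137 d
  layer 2 (medium sand): t_2 = 3.86 × 0.20 / 1.184 = 0.6521 d
  layer 3 (weathered basalt): t_3 = 5.82 × 0.18 / 1.184 = 0.8849 d
  layer 4 (clean gravel): t_4 = 1.32 × 0.19 / 1.184 = 0.2118 d
Total t = Σ t_i = 3.886 days.

3.89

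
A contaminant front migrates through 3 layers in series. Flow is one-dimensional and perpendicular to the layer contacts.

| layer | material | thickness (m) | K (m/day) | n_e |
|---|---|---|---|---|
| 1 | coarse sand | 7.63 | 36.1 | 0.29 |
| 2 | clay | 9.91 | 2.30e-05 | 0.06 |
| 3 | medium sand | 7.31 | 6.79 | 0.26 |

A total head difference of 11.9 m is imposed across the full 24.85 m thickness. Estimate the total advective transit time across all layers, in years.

467

With flow normal to the layers, continuity requires the same specific discharge q through every layer.
Σ(b_i/K_i) = 7.63/36.1 + 9.91/2.30e-05 + 7.31/6.79 = 4.309e+05 d.
q = Δh / Σ(b_i/K_i) = 11.9 / 4.309e+05 = 2.762e-05 m/day.
In each layer the seepage velocity is v_i = q/n_i, so the layer transit time is t_i = b_i·n_i / q:
  layer 1 (coarse sand): t_1 = 7.63 × 0.29 / 2.762e-05 = 80117 d
  layer 2 (clay): t_2 = 9.91 × 0.06 / 2.762e-05 = 21529 d
  layer 3 (medium sand): t_3 = 7.31 × 0.26 / 2.762e-05 = 68816 d
Total t = Σ t_i = 1.705e+05 days = 466.7 years.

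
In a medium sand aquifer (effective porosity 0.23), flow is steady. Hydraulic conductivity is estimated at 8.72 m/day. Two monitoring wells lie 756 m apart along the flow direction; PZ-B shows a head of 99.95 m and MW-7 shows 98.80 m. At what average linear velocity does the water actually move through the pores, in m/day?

Hydraulic gradient i = (99.95 − 98.80) / 756 = 1.15 / 756 = 0.001521.
Darcy flux q = K · i = 8.720 × 0.001521 = 0.01326 m/day.
Seepage velocity v = q / n_e = 0.01326 / 0.23 = 0.05767 m/day.

0.0577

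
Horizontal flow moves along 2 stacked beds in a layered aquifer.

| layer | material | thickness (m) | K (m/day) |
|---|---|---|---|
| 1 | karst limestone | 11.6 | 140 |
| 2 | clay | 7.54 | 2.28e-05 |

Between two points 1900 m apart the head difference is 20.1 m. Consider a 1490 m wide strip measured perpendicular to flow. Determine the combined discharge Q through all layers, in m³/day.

Flow is parallel to layering, so each bed carries its own Darcy discharge and the transmissivities add.
Σ(K_i·b_i) = 140×11.6 + 2.28e-05×7.54 = 1624 m²/day.
Hydraulic gradient i = Δh / L = 20.1 / 1900 = 0.01058.
Q = Σ(K_i·b_i) · W · i = 1624 × 1490 × 0.01058 = 25599 m³/day.

25600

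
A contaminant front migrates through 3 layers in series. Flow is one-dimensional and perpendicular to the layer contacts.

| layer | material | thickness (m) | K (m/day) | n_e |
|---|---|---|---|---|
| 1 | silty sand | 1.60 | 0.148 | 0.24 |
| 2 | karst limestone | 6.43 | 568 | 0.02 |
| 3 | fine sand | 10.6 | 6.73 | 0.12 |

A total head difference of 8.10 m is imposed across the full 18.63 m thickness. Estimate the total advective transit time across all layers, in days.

With flow normal to the layers, continuity requires the same specific discharge q through every layer.
Σ(b_i/K_i) = 1.60/0.148 + 6.43/568 + 10.6/6.73 = 12.40 d.
q = Δh / Σ(b_i/K_i) = 8.10 / 12.40 = 0.6534 m/day.
In each layer the seepage velocity is v_i = q/n_i, so the layer transit time is t_i = b_i·n_i / q:
  layer 1 (silty sand): t_1 = 1.60 × 0.24 / 0.6534 = 0.5877 d
  layer 2 (karst limestone): t_2 = 6.43 × 0.02 / 0.6534 = 0.1968 d
  layer 3 (fine sand): t_3 = 10.6 × 0.12 / 0.6534 = 1.947 d
Total t = Σ t_i = 2.731 days.

2.73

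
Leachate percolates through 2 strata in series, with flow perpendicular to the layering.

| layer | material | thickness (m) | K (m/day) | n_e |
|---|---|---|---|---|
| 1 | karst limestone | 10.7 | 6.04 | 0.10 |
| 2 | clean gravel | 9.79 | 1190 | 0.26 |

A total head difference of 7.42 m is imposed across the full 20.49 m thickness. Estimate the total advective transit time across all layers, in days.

0.867

With flow normal to the layers, continuity requires the same specific discharge q through every layer.
Σ(b_i/K_i) = 10.7/6.04 + 9.79/1190 = 1.780 d.
q = Δh / Σ(b_i/K_i) = 7.42 / 1.780 = 4.169 m/day.
In each layer the seepage velocity is v_i = q/n_i, so the layer transit time is t_i = b_i·n_i / q:
  layer 1 (karst limestone): t_1 = 10.7 × 0.10 / 4.169 = 0.2566 d
  layer 2 (clean gravel): t_2 = 9.79 × 0.26 / 4.169 = 0.6105 d
Total t = Σ t_i = 0.8672 days.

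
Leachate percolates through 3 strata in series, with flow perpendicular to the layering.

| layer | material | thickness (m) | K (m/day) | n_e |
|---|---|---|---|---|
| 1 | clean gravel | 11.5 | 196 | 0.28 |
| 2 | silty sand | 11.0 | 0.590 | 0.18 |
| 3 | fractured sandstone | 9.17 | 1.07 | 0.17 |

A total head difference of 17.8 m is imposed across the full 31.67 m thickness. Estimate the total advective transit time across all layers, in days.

With flow normal to the layers, continuity requires the same specific discharge q through every layer.
Σ(b_i/K_i) = 11.5/196 + 11.0/0.590 + 9.17/1.07 = 27.27 d.
q = Δh / Σ(b_i/K_i) = 17.8 / 27.27 = 0.6527 m/day.
In each layer the seepage velocity is v_i = q/n_i, so the layer transit time is t_i = b_i·n_i / q:
  layer 1 (clean gravel): t_1 = 11.5 × 0.28 / 0.6527 = 4.934 d
  layer 2 (silty sand): t_2 = 11.0 × 0.18 / 0.6527 = 3.034 d
  layer 3 (fractured sandstone): t_3 = 9.17 × 0.17 / 0.6527 = 2.389 d
Total t = Σ t_i = 10.36 days.

10.4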